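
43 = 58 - 15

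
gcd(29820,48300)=420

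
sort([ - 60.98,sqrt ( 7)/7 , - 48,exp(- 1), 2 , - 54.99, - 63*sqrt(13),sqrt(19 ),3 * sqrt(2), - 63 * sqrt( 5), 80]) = [-63*sqrt( 13 ), -63 * sqrt( 5), - 60.98 , - 54.99, - 48,exp( - 1), sqrt( 7)/7, 2,3*sqrt ( 2) , sqrt (19 ),80] 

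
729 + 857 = 1586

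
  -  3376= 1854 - 5230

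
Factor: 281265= 3^1* 5^1 * 17^1*1103^1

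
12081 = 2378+9703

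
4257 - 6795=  - 2538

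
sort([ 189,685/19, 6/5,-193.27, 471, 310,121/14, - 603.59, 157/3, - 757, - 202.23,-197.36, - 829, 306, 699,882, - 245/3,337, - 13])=[ - 829, - 757, -603.59, - 202.23, - 197.36,-193.27, - 245/3 , - 13,6/5 , 121/14, 685/19,157/3,189,306,310,337, 471,699, 882 ] 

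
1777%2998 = 1777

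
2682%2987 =2682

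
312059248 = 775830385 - 463771137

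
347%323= 24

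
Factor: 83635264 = 2^6*19^1*109^1*631^1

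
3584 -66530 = - 62946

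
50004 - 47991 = 2013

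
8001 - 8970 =-969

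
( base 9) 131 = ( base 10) 109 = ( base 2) 1101101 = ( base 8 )155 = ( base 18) 61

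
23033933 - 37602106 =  - 14568173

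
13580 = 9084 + 4496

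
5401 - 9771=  - 4370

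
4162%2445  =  1717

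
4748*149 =707452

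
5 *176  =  880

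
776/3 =776/3 = 258.67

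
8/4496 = 1/562 = 0.00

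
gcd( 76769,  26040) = 7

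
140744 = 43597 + 97147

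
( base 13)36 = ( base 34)1B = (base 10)45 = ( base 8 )55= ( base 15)30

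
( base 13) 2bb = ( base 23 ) L9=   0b111101100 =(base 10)492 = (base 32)FC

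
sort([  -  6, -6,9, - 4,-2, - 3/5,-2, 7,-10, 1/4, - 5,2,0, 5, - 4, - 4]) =[-10, - 6,-6, -5, - 4, - 4, - 4,-2,- 2,-3/5,0, 1/4, 2,5, 7,9]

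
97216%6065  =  176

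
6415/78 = 6415/78 = 82.24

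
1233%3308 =1233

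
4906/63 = 4906/63 = 77.87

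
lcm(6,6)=6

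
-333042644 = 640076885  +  -973119529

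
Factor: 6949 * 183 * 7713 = 9808367571  =  3^3 * 61^1*857^1*6949^1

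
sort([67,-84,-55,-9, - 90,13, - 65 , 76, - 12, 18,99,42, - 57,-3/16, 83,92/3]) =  [ - 90,-84,-65, - 57, - 55,-12, - 9,-3/16, 13, 18, 92/3,  42, 67 , 76, 83, 99 ] 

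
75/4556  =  75/4556 = 0.02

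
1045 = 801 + 244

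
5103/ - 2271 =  - 1701/757 = - 2.25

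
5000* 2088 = 10440000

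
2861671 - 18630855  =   - 15769184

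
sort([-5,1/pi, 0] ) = [-5,0, 1/pi ] 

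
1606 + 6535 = 8141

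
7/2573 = 7/2573 = 0.00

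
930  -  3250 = -2320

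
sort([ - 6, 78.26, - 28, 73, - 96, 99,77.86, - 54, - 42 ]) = [ - 96, - 54,-42, - 28,-6, 73, 77.86, 78.26,99]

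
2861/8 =357 + 5/8 = 357.62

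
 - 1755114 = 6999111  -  8754225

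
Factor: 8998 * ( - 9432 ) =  - 84869136 = - 2^4*3^2*11^1*131^1*409^1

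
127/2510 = 127/2510= 0.05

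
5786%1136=106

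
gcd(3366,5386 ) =2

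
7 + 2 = 9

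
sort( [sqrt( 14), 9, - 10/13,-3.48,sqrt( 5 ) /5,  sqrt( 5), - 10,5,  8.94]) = [ - 10, - 3.48, - 10/13, sqrt(5) /5,sqrt ( 5 ), sqrt ( 14) , 5,8.94,9]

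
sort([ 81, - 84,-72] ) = [  -  84, - 72,81] 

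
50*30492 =1524600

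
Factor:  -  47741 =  - 47741^1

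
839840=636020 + 203820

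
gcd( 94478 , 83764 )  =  974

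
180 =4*45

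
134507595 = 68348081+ 66159514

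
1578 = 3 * 526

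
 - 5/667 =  - 5/667 = -0.01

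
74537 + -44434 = 30103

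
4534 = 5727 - 1193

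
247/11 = 22 + 5/11 = 22.45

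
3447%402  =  231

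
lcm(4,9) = 36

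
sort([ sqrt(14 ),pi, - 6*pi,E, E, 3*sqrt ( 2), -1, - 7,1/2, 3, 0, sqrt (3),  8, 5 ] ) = [-6*pi, - 7,- 1,0, 1/2, sqrt( 3), E,E,3,pi, sqrt( 14 ),3*sqrt( 2),5, 8]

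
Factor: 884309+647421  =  2^1*5^1*47^1*3259^1 = 1531730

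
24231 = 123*197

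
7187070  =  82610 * 87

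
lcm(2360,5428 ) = 54280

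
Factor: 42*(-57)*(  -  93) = 2^1*3^3*7^1 * 19^1*31^1 = 222642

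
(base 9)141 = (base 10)118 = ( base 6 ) 314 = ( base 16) 76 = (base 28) 46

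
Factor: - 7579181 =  - 79^1* 197^1*487^1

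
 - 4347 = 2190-6537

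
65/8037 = 65/8037 = 0.01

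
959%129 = 56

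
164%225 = 164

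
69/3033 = 23/1011 = 0.02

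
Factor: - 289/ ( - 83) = 17^2*  83^( - 1 )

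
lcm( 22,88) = 88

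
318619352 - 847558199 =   -  528938847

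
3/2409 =1/803 = 0.00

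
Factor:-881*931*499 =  - 409285289 = - 7^2*19^1*499^1*881^1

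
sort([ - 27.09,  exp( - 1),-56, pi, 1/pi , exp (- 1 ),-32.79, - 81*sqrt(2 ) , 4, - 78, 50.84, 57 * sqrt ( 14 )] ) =[-81*sqrt (2 ), - 78, - 56, - 32.79, - 27.09, 1/pi,  exp( - 1),  exp ( - 1 ),  pi,4,50.84, 57*sqrt(14 ) ]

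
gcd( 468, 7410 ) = 78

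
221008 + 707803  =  928811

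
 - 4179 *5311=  - 22194669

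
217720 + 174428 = 392148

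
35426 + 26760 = 62186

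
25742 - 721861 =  - 696119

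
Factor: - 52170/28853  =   - 2^1*3^1*5^1*11^( - 1)*37^1 * 43^(-1)*47^1 *61^( - 1 )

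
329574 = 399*826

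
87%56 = 31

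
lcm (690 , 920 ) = 2760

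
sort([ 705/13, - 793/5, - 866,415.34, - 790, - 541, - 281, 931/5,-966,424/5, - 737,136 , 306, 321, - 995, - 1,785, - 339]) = [ - 995,  -  966, - 866, - 790, - 737,-541,-339, - 281, - 793/5, - 1 , 705/13, 424/5, 136, 931/5, 306,321, 415.34,  785]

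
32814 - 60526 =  - 27712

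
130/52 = 2+1/2  =  2.50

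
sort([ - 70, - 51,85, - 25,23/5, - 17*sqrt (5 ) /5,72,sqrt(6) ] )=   [ - 70 , - 51, - 25, - 17*sqrt( 5)/5,  sqrt(6 ), 23/5,72,85 ]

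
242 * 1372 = 332024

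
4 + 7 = 11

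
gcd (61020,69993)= 9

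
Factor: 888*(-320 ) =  - 2^9*3^1*5^1* 37^1 = -284160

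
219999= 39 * 5641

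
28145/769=28145/769=36.60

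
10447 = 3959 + 6488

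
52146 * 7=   365022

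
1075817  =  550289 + 525528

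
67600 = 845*80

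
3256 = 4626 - 1370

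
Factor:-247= -13^1*19^1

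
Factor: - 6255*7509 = - 3^3*5^1*139^1*2503^1=-  46968795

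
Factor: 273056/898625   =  2^5*5^( - 3)*13^( - 1)*23^1*53^1*79^( - 1 ) = 39008/128375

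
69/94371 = 23/31457 = 0.00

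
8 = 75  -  67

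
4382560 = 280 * 15652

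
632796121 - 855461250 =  - 222665129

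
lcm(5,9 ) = 45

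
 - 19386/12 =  - 1616 +1/2 = -1615.50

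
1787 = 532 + 1255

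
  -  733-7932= - 8665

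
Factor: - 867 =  - 3^1 * 17^2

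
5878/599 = 5878/599 = 9.81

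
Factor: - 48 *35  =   - 2^4*3^1 * 5^1*7^1  =  - 1680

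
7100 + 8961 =16061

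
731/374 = 1+21/22 = 1.95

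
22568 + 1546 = 24114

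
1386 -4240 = - 2854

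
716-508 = 208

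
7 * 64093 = 448651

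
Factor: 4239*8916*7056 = 2^6*3^6 * 7^2*157^1*743^1 = 266680983744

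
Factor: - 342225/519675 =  - 27/41 = - 3^3  *  41^( - 1 )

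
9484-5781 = 3703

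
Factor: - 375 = - 3^1*5^3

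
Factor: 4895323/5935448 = 2^( - 3 )*17^(- 1 )*19^(- 1 )*2297^(- 1)*4895323^1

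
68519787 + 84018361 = 152538148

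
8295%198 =177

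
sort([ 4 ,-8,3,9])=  [ - 8,3, 4,9 ]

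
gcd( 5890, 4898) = 62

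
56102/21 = 56102/21 = 2671.52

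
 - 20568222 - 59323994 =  - 79892216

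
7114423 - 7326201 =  - 211778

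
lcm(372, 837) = 3348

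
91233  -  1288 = 89945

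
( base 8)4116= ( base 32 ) 22e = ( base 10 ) 2126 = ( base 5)32001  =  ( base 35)1PQ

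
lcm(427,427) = 427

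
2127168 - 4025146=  - 1897978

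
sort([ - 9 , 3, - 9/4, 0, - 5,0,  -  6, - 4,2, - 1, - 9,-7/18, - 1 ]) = [ - 9  , - 9,-6, - 5, - 4, - 9/4, - 1, - 1 , - 7/18,0,0, 2, 3]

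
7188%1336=508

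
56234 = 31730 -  - 24504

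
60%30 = 0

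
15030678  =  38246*393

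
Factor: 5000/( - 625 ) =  - 2^3 = - 8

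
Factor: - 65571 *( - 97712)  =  6407073552 =2^4*3^1*11^1*31^1 * 197^1*1987^1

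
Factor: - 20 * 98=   -  1960 = -2^3*5^1* 7^2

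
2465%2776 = 2465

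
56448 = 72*784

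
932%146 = 56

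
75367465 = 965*78101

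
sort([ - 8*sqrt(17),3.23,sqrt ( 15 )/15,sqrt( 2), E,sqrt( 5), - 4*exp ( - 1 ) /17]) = [-8*sqrt ( 17 ),- 4*exp( - 1) /17,sqrt( 15 ) /15,sqrt(2) , sqrt( 5 ),E, 3.23 ] 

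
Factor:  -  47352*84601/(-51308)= 2^1*3^1*11^1*101^ ( -1 )*127^( - 1) * 1973^1*7691^1 = 1001506638/12827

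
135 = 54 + 81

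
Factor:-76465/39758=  - 2^( - 1)*5^1*41^1* 103^( - 1)*193^ (-1)*373^1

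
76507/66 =76507/66 = 1159.20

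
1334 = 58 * 23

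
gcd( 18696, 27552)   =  984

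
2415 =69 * 35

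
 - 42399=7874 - 50273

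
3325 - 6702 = -3377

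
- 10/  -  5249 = 10/5249 =0.00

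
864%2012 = 864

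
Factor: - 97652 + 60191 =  - 37461 =- 3^1*12487^1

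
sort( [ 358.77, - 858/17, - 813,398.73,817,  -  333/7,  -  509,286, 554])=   [-813, - 509, - 858/17,- 333/7,286 , 358.77, 398.73,554, 817 ] 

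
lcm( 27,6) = 54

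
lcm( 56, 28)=56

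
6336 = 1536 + 4800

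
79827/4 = 19956 +3/4 = 19956.75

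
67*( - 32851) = -2201017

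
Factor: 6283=61^1*103^1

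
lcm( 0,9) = 0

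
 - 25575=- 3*8525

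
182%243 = 182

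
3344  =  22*152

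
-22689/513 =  - 45 + 44/57 = - 44.23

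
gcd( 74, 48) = 2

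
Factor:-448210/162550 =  - 44821/16255= -5^( - 1 ) * 7^1*19^1*337^1*3251^( - 1)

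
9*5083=45747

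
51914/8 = 6489 +1/4 = 6489.25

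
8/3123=8/3123=0.00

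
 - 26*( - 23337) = 606762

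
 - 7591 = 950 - 8541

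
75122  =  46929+28193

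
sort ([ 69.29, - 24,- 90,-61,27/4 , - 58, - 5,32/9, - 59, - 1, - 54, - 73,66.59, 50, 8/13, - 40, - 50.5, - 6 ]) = [ - 90, - 73, - 61, - 59, -58, - 54, - 50.5, - 40 , - 24  ,-6, - 5, - 1, 8/13,32/9,27/4, 50 , 66.59,69.29 ]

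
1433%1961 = 1433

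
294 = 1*294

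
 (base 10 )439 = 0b110110111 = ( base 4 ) 12313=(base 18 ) 167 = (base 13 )27a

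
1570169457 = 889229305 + 680940152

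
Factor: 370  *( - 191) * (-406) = 28692020 =2^2*5^1*7^1*29^1*37^1*191^1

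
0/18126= 0 =0.00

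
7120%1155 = 190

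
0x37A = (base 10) 890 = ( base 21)208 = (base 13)536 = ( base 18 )2d8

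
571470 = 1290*443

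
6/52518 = 1/8753   =  0.00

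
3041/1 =3041 = 3041.00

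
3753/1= 3753 = 3753.00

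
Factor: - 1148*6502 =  - 2^3*7^1*41^1*3251^1=- 7464296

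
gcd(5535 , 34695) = 135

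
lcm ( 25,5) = 25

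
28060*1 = 28060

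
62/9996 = 31/4998 = 0.01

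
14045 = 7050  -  -6995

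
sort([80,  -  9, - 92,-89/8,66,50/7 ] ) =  [ - 92, - 89/8, - 9,50/7,  66, 80]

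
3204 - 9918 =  - 6714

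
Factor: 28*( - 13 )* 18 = - 2^3  *3^2 * 7^1*13^1=- 6552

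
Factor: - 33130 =-2^1*5^1*3313^1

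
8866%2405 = 1651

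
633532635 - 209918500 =423614135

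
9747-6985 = 2762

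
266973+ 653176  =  920149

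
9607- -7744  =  17351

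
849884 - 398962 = 450922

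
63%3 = 0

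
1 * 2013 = 2013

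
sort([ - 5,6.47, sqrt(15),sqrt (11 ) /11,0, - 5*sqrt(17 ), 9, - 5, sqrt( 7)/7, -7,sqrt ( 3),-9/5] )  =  [ - 5*sqrt ( 17),- 7, - 5, - 5, - 9/5, 0, sqrt ( 11) /11,  sqrt( 7 ) /7,sqrt( 3 ), sqrt( 15) , 6.47, 9 ] 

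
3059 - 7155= - 4096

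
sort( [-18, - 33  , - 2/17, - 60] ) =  [ - 60, - 33, -18, - 2/17 ]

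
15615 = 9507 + 6108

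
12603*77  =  970431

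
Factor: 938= 2^1*7^1*67^1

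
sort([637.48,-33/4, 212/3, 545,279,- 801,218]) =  [ - 801, - 33/4, 212/3, 218, 279, 545, 637.48]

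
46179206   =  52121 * 886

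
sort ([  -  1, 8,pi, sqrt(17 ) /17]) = [ - 1, sqrt( 17)/17,  pi, 8 ] 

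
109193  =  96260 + 12933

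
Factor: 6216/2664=7/3 = 3^(  -  1)*7^1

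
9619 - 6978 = 2641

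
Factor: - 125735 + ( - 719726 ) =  - 845461 = - 17^1*41^1*1213^1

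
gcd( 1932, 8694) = 966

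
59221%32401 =26820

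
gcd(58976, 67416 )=8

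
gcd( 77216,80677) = 1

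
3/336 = 1/112 = 0.01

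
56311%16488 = 6847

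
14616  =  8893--5723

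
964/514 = 1+225/257  =  1.88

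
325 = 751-426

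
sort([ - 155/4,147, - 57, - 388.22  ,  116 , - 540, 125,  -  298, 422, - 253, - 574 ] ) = [ - 574 , - 540, - 388.22 , - 298,-253 , - 57, - 155/4,  116,125 , 147 , 422]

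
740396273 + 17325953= 757722226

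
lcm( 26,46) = 598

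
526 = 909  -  383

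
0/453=0  =  0.00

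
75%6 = 3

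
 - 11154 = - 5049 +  - 6105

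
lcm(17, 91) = 1547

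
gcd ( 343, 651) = 7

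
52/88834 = 26/44417 = 0.00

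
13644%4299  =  747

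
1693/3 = 564 + 1/3 = 564.33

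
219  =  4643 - 4424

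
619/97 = 6 + 37/97 = 6.38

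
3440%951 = 587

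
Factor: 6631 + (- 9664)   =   - 3^2*337^1 = - 3033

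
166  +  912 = 1078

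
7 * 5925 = 41475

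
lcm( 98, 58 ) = 2842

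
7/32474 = 7/32474 = 0.00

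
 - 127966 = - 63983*2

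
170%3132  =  170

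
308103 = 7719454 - 7411351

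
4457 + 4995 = 9452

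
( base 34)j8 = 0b1010001110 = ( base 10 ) 654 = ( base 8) 1216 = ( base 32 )ke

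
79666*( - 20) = -1593320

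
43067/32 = 1345+27/32 = 1345.84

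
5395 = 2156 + 3239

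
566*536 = 303376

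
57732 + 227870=285602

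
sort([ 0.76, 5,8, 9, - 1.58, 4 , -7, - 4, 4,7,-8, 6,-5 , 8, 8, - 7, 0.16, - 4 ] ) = [ - 8, - 7,-7,-5, - 4, - 4 , - 1.58, 0.16 , 0.76,  4, 4  ,  5, 6,7,8  ,  8, 8, 9]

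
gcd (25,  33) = 1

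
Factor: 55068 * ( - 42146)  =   - 2320895928=-  2^3*3^1 * 13^2*353^1*1621^1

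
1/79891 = 1/79891 = 0.00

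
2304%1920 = 384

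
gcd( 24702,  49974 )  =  6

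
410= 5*82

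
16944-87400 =  -  70456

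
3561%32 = 9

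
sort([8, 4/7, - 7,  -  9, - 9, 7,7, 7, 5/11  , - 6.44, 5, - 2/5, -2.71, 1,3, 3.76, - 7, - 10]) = [ - 10 , - 9, - 9, - 7, - 7, - 6.44, - 2.71, - 2/5,5/11, 4/7, 1,  3, 3.76 , 5  ,  7, 7, 7, 8]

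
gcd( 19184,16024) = 8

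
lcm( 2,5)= 10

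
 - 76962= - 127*606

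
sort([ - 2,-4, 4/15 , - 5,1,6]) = [-5, - 4, - 2 , 4/15, 1,6]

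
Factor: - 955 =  - 5^1*191^1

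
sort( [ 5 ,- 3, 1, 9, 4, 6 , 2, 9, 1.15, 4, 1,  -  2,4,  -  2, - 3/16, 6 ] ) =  [  -  3, - 2, - 2,  -  3/16, 1,1, 1.15,2, 4,4, 4, 5, 6,6,9, 9]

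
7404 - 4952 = 2452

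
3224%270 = 254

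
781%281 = 219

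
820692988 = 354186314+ 466506674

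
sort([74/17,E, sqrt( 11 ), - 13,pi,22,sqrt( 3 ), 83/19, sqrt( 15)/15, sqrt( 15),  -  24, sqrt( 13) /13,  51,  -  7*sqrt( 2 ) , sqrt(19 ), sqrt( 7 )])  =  [ -24, - 13,  -  7 *sqrt(2 ), sqrt( 15 )/15,sqrt (13) /13, sqrt( 3), sqrt( 7 ),E,pi, sqrt (11 ), sqrt( 15),74/17,sqrt( 19 ),  83/19,22 , 51]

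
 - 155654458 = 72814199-228468657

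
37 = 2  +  35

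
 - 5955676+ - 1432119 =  - 7387795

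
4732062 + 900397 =5632459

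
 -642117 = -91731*7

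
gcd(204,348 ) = 12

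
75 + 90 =165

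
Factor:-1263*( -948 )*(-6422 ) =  -7689214728 = -2^3*3^2* 13^2*19^1*79^1 * 421^1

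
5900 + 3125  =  9025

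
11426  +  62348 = 73774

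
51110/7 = 7301+3/7= 7301.43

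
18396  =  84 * 219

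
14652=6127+8525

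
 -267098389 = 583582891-850681280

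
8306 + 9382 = 17688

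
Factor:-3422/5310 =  - 3^( - 2) * 5^ ( - 1) * 29^1 = - 29/45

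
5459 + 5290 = 10749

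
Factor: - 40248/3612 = - 78/7 = - 2^1*3^1*7^( - 1 )*13^1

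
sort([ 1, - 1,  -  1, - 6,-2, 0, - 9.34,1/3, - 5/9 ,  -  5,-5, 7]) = [ - 9.34, - 6,  -  5, - 5 , - 2, - 1,-1,  -  5/9,0, 1/3,1,7 ]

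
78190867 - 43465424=34725443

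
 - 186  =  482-668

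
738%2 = 0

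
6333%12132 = 6333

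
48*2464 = 118272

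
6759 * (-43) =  - 290637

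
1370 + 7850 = 9220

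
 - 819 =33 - 852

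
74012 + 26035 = 100047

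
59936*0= 0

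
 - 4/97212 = -1/24303 = -  0.00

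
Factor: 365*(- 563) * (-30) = 6164850=2^1 * 3^1*5^2 * 73^1*563^1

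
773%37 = 33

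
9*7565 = 68085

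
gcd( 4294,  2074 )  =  2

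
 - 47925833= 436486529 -484412362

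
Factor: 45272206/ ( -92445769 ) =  -2^1 * 7^1*13^(  -  1)*43^1*157^1*479^1*7111213^( - 1)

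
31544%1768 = 1488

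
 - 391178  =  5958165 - 6349343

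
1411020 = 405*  3484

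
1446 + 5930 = 7376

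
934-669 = 265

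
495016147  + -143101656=351914491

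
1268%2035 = 1268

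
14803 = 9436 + 5367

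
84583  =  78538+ 6045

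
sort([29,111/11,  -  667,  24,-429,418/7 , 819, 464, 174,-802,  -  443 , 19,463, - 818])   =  [ - 818 ,-802,-667,  -  443, - 429 , 111/11 , 19 , 24, 29, 418/7, 174, 463 , 464 , 819 ]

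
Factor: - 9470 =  - 2^1 * 5^1*947^1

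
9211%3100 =3011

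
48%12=0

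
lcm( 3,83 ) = 249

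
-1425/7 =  - 204 + 3/7 = -203.57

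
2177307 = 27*80641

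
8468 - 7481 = 987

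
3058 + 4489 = 7547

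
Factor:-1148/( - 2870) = 2^1*5^( - 1 )  =  2/5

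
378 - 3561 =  - 3183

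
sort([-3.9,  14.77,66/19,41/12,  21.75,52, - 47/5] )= [ - 47/5, - 3.9 , 41/12,66/19,14.77, 21.75, 52]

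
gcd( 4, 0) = 4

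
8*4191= 33528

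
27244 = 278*98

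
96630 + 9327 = 105957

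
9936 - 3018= 6918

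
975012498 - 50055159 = 924957339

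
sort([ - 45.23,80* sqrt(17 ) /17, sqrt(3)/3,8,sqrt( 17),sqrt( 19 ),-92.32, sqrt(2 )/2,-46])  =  [ - 92.32, - 46, - 45.23,sqrt(3) /3,sqrt( 2 ) /2, sqrt(17), sqrt(19 ), 8,  80 *sqrt(17 ) /17]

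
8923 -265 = 8658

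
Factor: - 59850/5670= -95/9  =  - 3^(-2 )*5^1*19^1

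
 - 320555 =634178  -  954733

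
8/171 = 8/171  =  0.05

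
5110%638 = 6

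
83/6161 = 83/6161 = 0.01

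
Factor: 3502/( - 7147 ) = -2^1*7^(-1)*17^1 *103^1*1021^( - 1 ) 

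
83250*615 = 51198750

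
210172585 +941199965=1151372550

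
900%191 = 136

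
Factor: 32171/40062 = 2^( - 1)*3^( - 1 )*11^( - 1 )*53^1 = 53/66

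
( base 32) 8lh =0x22B1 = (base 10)8881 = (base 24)FA1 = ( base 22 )I7F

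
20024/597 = 33 + 323/597 =33.54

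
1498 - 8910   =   - 7412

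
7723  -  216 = 7507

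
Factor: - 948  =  -2^2*3^1*79^1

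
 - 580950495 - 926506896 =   -  1507457391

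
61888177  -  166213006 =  - 104324829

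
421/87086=421/87086 = 0.00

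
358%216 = 142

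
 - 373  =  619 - 992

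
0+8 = 8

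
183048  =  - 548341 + 731389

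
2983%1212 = 559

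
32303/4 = 32303/4 = 8075.75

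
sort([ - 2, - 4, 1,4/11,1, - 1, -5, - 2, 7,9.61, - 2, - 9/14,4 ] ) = [  -  5,-4,-2 ,-2,-2, - 1, - 9/14,  4/11,1, 1,4, 7, 9.61] 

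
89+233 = 322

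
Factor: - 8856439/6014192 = -520967/353776 = -2^( - 4 )*22111^( - 1 )*520967^1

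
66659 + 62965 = 129624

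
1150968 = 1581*728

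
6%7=6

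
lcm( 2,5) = 10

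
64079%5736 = 983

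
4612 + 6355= 10967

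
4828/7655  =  4828/7655 = 0.63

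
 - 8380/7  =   - 8380/7=- 1197.14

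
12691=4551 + 8140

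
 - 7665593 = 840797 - 8506390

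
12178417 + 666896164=679074581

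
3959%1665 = 629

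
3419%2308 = 1111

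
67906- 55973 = 11933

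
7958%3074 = 1810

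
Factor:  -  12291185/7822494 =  - 2^( - 1)*3^(  -  4)*5^1*41^1*109^(  -  1)*443^( - 1)*59957^1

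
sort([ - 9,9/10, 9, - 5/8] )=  [  -  9, - 5/8, 9/10, 9]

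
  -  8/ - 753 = 8/753 = 0.01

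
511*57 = 29127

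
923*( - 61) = - 56303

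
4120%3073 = 1047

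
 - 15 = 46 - 61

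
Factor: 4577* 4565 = 5^1*11^1* 23^1*83^1*199^1= 20894005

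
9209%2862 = 623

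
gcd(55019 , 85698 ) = 1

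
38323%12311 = 1390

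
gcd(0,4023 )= 4023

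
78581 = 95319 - 16738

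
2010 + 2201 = 4211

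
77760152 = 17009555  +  60750597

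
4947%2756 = 2191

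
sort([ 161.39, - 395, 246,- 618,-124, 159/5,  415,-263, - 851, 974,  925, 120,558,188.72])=[-851, - 618,-395, - 263, - 124, 159/5,120, 161.39,188.72,246, 415,558,  925,974]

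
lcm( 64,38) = 1216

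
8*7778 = 62224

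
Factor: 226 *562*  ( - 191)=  - 24259292 = - 2^2*113^1 * 191^1*281^1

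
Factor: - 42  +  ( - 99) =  - 141 = -3^1*47^1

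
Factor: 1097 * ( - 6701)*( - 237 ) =3^1*79^1*1097^1 * 6701^1 = 1742186289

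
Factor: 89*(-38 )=  -  3382 = - 2^1*19^1*89^1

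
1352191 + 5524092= 6876283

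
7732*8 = 61856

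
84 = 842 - 758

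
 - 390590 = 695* ( - 562 ) 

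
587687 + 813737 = 1401424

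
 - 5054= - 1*5054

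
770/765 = 1 + 1/153 =1.01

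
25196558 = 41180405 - 15983847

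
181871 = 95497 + 86374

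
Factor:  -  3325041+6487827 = 3162786  =  2^1*3^1*11^1*173^1*277^1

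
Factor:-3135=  - 3^1 * 5^1*11^1*19^1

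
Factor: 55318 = 2^1*17^1*1627^1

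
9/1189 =9/1189 =0.01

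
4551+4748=9299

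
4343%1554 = 1235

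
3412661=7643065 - 4230404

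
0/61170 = 0 = 0.00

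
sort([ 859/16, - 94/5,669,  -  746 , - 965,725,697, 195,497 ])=[-965,-746, - 94/5,859/16,195,497, 669,697,725 ]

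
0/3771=0 = 0.00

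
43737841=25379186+18358655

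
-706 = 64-770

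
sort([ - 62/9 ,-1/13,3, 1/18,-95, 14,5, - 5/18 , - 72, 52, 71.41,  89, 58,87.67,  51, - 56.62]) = [ - 95, - 72, - 56.62, - 62/9, - 5/18,  -  1/13 , 1/18, 3, 5, 14, 51, 52, 58, 71.41,87.67, 89 ]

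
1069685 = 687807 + 381878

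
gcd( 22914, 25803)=9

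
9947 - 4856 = 5091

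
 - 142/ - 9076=71/4538 = 0.02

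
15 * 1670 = 25050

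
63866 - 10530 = 53336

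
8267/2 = 8267/2=4133.50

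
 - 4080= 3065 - 7145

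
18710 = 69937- 51227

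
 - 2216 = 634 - 2850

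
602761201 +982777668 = 1585538869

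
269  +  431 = 700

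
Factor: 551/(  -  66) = -2^ ( - 1 ) * 3^ ( - 1 ) * 11^(-1 )* 19^1 * 29^1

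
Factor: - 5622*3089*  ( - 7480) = 129900357840 = 2^4 *3^1*5^1*11^1*17^1*937^1*3089^1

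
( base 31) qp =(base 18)2A3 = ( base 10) 831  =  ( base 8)1477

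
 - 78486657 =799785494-878272151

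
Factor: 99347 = 99347^1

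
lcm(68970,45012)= 4276140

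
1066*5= 5330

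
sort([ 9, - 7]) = [ - 7, 9]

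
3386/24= 141 + 1/12= 141.08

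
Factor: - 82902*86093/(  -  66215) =174080046/1615 = 2^1*3^1 * 5^(-1)*7^3*17^( - 1)* 19^( - 1) *251^1*337^1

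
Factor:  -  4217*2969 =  - 2969^1 * 4217^1= - 12520273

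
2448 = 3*816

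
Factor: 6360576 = 2^9 * 3^1*41^1*101^1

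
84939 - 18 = 84921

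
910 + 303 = 1213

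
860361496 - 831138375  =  29223121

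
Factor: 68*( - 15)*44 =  - 2^4*3^1*5^1*11^1*17^1 = - 44880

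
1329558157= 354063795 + 975494362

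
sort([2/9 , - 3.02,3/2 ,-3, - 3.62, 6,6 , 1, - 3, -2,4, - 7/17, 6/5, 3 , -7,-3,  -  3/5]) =[ - 7,-3.62,-3.02, - 3, - 3, - 3, - 2, - 3/5, - 7/17,2/9,  1,6/5, 3/2,3,4, 6, 6 ] 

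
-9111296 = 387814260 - 396925556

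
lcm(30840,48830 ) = 585960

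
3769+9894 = 13663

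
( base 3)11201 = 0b1111111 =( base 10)127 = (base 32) 3v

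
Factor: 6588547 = 7^1*941221^1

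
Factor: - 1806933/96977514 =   -  602311/32325838 = - 2^( - 1 )*602311^1*16162919^ ( - 1) 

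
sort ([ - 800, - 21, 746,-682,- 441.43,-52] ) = [  -  800, - 682 , - 441.43, - 52,  -  21, 746]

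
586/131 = 4+ 62/131= 4.47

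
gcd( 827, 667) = 1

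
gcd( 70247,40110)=1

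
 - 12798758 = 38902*( - 329 ) 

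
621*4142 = 2572182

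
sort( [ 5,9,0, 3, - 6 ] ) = [-6,0,3,5,9 ] 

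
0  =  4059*0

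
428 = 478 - 50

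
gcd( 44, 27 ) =1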